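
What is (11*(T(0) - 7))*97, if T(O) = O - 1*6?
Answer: -13871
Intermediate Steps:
T(O) = -6 + O (T(O) = O - 6 = -6 + O)
(11*(T(0) - 7))*97 = (11*((-6 + 0) - 7))*97 = (11*(-6 - 7))*97 = (11*(-13))*97 = -143*97 = -13871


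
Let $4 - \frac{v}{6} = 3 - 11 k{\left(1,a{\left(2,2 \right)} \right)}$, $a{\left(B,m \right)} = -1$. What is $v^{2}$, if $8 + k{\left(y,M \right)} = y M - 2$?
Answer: $518400$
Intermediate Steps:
$k{\left(y,M \right)} = -10 + M y$ ($k{\left(y,M \right)} = -8 + \left(y M - 2\right) = -8 + \left(M y - 2\right) = -8 + \left(-2 + M y\right) = -10 + M y$)
$v = -720$ ($v = 24 - 6 \left(3 - 11 \left(-10 - 1\right)\right) = 24 - 6 \left(3 - -121\right) = 24 - 6 \left(3 + 121\right) = 24 - 744 = -720$)
$v^{2} = \left(-720\right)^{2} = 518400$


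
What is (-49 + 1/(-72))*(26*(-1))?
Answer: 45877/36 ≈ 1274.4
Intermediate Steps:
(-49 + 1/(-72))*(26*(-1)) = (-49 - 1/72)*(-26) = -3529/72*(-26) = 45877/36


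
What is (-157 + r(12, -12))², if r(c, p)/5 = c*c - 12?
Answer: 253009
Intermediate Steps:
r(c, p) = -60 + 5*c² (r(c, p) = 5*(c*c - 12) = 5*(c² - 12) = 5*(-12 + c²) = -60 + 5*c²)
(-157 + r(12, -12))² = (-157 + (-60 + 5*12²))² = (-157 + (-60 + 5*144))² = (-157 + (-60 + 720))² = (-157 + 660)² = 503² = 253009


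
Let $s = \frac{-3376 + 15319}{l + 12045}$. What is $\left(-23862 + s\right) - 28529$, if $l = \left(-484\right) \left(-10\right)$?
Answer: $- \frac{884610092}{16885} \approx -52390.0$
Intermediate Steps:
$l = 4840$
$s = \frac{11943}{16885}$ ($s = \frac{-3376 + 15319}{4840 + 12045} = \frac{11943}{16885} \approx 0.70731$)
$\left(-23862 + s\right) - 28529 = \left(-23862 + \frac{11943}{16885}\right) - 28529 = - \frac{402897927}{16885} - 28529 = - \frac{884610092}{16885}$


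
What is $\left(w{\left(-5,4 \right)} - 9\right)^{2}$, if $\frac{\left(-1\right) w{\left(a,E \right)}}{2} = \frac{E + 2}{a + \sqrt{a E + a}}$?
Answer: $\frac{297}{5} - \frac{468 i}{25} \approx 59.4 - 18.72 i$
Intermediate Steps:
$w{\left(a,E \right)} = - \frac{2 \left(2 + E\right)}{a + \sqrt{a + E a}}$ ($w{\left(a,E \right)} = - 2 \frac{E + 2}{a + \sqrt{a E + a}} = - 2 \frac{2 + E}{a + \sqrt{E a + a}} = - 2 \frac{2 + E}{a + \sqrt{a + E a}} = - \frac{2 \left(2 + E\right)}{a + \sqrt{a + E a}}$)
$\left(w{\left(-5,4 \right)} - 9\right)^{2} = \left(\frac{2 \left(-2 - 4\right)}{-5 + \sqrt{- 5 \left(1 + 4\right)}} - 9\right)^{2} = \left(\frac{2 \left(-2 - 4\right)}{-5 + \sqrt{\left(-5\right) 5}} - 9\right)^{2} = \left(2 \frac{1}{-5 + \sqrt{-25}} \left(-6\right) - 9\right)^{2} = \left(2 \frac{1}{-5 + 5 i} \left(-6\right) - 9\right)^{2} = \left(2 \frac{-5 - 5 i}{50} \left(-6\right) - 9\right)^{2} = \left(\left(\frac{6}{5} + \frac{6 i}{5}\right) - 9\right)^{2} = \left(- \frac{39}{5} + \frac{6 i}{5}\right)^{2}$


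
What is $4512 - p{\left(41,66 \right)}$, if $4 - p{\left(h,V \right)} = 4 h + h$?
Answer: $4713$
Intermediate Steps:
$p{\left(h,V \right)} = 4 - 5 h$ ($p{\left(h,V \right)} = 4 - \left(4 h + h\right) = 4 - 5 h$)
$4512 - p{\left(41,66 \right)} = 4512 - \left(4 - 205\right) = 4512 - -201 = 4512 + 201 = 4713$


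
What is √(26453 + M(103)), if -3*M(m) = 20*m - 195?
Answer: √232482/3 ≈ 160.72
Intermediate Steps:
M(m) = 65 - 20*m/3 (M(m) = -(20*m - 195)/3 = -(-195 + 20*m)/3 = 65 - 20*m/3)
√(26453 + M(103)) = √(26453 + (65 - 20/3*103)) = √(26453 + (65 - 2060/3)) = √(26453 - 1865/3) = √(77494/3) = √232482/3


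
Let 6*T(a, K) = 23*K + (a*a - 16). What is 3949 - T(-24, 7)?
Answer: 22973/6 ≈ 3828.8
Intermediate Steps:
T(a, K) = -8/3 + a²/6 + 23*K/6 (T(a, K) = (23*K + (a*a - 16))/6 = (23*K + (a² - 16))/6 = (23*K + (-16 + a²))/6 = (-16 + a² + 23*K)/6 = -8/3 + a²/6 + 23*K/6)
3949 - T(-24, 7) = 3949 - (-8/3 + (⅙)*(-24)² + (23/6)*7) = 3949 - (-8/3 + (⅙)*576 + 161/6) = 3949 - (-8/3 + 96 + 161/6) = 3949 - 1*721/6 = 3949 - 721/6 = 22973/6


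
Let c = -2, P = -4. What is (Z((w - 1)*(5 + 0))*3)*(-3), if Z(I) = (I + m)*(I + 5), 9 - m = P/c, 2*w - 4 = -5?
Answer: -45/4 ≈ -11.250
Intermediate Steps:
w = -½ (w = 2 + (½)*(-5) = 2 - 5/2 = -½ ≈ -0.50000)
m = 7 (m = 9 - (-4)/(-2) = 9 - (-4)*(-1)/2 = 9 - 1*2 = 9 - 2 = 7)
Z(I) = (5 + I)*(7 + I) (Z(I) = (I + 7)*(I + 5) = (7 + I)*(5 + I) = (5 + I)*(7 + I))
(Z((w - 1)*(5 + 0))*3)*(-3) = ((35 + ((-½ - 1)*(5 + 0))² + 12*((-½ - 1)*(5 + 0)))*3)*(-3) = ((35 + (-3/2*5)² + 12*(-3/2*5))*3)*(-3) = ((35 + (-15/2)² + 12*(-15/2))*3)*(-3) = ((35 + 225/4 - 90)*3)*(-3) = ((5/4)*3)*(-3) = (15/4)*(-3) = -45/4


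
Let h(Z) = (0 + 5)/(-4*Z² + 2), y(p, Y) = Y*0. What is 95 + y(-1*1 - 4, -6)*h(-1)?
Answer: 95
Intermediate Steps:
y(p, Y) = 0
h(Z) = 5/(2 - 4*Z²)
95 + y(-1*1 - 4, -6)*h(-1) = 95 + 0*(-5/(-2 + 4*(-1)²)) = 95 + 0*(-5/(-2 + 4*1)) = 95 + 0*(-5/(-2 + 4)) = 95 + 0*(-5/2) = 95 + 0 = 95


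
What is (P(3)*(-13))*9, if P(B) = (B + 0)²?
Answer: -1053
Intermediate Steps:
P(B) = B²
(P(3)*(-13))*9 = (3²*(-13))*9 = (9*(-13))*9 = -117*9 = -1053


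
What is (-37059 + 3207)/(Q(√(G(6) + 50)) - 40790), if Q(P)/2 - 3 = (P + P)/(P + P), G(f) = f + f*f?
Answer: 806/971 ≈ 0.83007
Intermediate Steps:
G(f) = f + f²
Q(P) = 8 (Q(P) = 6 + 2*((P + P)/(P + P)) = 6 + 2*((2*P)/((2*P))) = 6 + 2*((2*P)*(1/(2*P))) = 6 + 2*1 = 6 + 2 = 8)
(-37059 + 3207)/(Q(√(G(6) + 50)) - 40790) = (-37059 + 3207)/(8 - 40790) = -33852/(-40782) = -33852*(-1/40782) = 806/971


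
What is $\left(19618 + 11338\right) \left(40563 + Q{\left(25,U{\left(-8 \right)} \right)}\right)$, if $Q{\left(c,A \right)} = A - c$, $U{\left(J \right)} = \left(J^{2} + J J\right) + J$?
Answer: $1258609048$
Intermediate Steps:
$U{\left(J \right)} = J + 2 J^{2}$ ($U{\left(J \right)} = \left(J^{2} + J^{2}\right) + J = 2 J^{2} + J = J + 2 J^{2}$)
$\left(19618 + 11338\right) \left(40563 + Q{\left(25,U{\left(-8 \right)} \right)}\right) = \left(19618 + 11338\right) \left(40563 - \left(25 + 8 \left(1 + 2 \left(-8\right)\right)\right)\right) = 30956 \left(40563 - \left(25 + 8 \left(1 - 16\right)\right)\right) = 30956 \left(40563 - -95\right) = 30956 \left(40563 + \left(120 - 25\right)\right) = 30956 \left(40563 + 95\right) = 30956 \cdot 40658 = 1258609048$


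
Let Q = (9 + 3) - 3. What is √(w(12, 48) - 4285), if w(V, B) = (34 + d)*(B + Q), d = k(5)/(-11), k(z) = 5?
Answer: I*√287122/11 ≈ 48.713*I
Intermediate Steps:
Q = 9 (Q = 12 - 3 = 9)
d = -5/11 (d = 5/(-11) = 5*(-1/11) = -5/11 ≈ -0.45455)
w(V, B) = 3321/11 + 369*B/11 (w(V, B) = (34 - 5/11)*(B + 9) = 369*(9 + B)/11 = 3321/11 + 369*B/11)
√(w(12, 48) - 4285) = √((3321/11 + (369/11)*48) - 4285) = √((3321/11 + 17712/11) - 4285) = √(21033/11 - 4285) = √(-26102/11) = I*√287122/11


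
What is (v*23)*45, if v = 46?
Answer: 47610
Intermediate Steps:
(v*23)*45 = (46*23)*45 = 1058*45 = 47610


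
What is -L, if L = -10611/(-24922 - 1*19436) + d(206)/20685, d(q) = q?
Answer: -76208761/305848410 ≈ -0.24917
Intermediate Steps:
L = 76208761/305848410 (L = -10611/(-24922 - 1*19436) + 206/20685 = -10611/(-24922 - 19436) + 206*(1/20685) = -10611/(-44358) + 206/20685 = -10611*(-1/44358) + 206/20685 = 3537/14786 + 206/20685 = 76208761/305848410 ≈ 0.24917)
-L = -1*76208761/305848410 = -76208761/305848410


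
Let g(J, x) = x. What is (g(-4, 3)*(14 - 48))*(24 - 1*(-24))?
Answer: -4896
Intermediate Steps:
(g(-4, 3)*(14 - 48))*(24 - 1*(-24)) = (3*(14 - 48))*(24 - 1*(-24)) = (3*(-34))*(24 + 24) = -102*48 = -4896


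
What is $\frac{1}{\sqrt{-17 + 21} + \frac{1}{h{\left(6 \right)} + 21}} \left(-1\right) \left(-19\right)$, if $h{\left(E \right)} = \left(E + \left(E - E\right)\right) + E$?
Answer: $\frac{627}{67} \approx 9.3582$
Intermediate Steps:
$h{\left(E \right)} = 2 E$ ($h{\left(E \right)} = \left(E + 0\right) + E = E + E = 2 E$)
$\frac{1}{\sqrt{-17 + 21} + \frac{1}{h{\left(6 \right)} + 21}} \left(-1\right) \left(-19\right) = \frac{1}{\sqrt{-17 + 21} + \frac{1}{2 \cdot 6 + 21}} \left(-1\right) \left(-19\right) = \frac{1}{\sqrt{4} + \frac{1}{12 + 21}} \left(-1\right) \left(-19\right) = \frac{1}{2 + \frac{1}{33}} \left(-1\right) \left(-19\right) = \frac{1}{\frac{67}{33}} \left(-1\right) \left(-19\right) = \frac{33}{67} \left(-1\right) \left(-19\right) = \left(- \frac{33}{67}\right) \left(-19\right) = \frac{627}{67}$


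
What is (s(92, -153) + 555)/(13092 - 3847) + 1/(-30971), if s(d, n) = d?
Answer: 20028992/286326895 ≈ 0.069952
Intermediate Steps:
(s(92, -153) + 555)/(13092 - 3847) + 1/(-30971) = (92 + 555)/(13092 - 3847) + 1/(-30971) = 647/9245 - 1/30971 = 20028992/286326895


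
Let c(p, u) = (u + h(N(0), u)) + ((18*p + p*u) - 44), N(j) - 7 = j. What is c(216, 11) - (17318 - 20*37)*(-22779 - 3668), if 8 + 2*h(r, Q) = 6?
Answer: 438444596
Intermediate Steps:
N(j) = 7 + j
h(r, Q) = -1 (h(r, Q) = -4 + (½)*6 = -4 + 3 = -1)
c(p, u) = -45 + u + 18*p + p*u (c(p, u) = (u - 1) + ((18*p + p*u) - 44) = (-1 + u) + (-44 + 18*p + p*u) = -45 + u + 18*p + p*u)
c(216, 11) - (17318 - 20*37)*(-22779 - 3668) = (-45 + 11 + 18*216 + 216*11) - (17318 - 20*37)*(-22779 - 3668) = (-45 + 11 + 3888 + 2376) - (17318 - 740)*(-26447) = 6230 - 16578*(-26447) = 6230 - 1*(-438438366) = 6230 + 438438366 = 438444596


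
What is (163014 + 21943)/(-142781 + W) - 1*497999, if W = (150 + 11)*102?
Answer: -62926840598/126359 ≈ -4.9800e+5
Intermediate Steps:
W = 16422 (W = 161*102 = 16422)
(163014 + 21943)/(-142781 + W) - 1*497999 = (163014 + 21943)/(-142781 + 16422) - 1*497999 = 184957/(-126359) - 497999 = 184957*(-1/126359) - 497999 = -184957/126359 - 497999 = -62926840598/126359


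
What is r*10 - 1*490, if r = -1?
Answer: -500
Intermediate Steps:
r*10 - 1*490 = -1*10 - 1*490 = -10 - 490 = -500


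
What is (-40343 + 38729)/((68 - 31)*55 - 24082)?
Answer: 538/7349 ≈ 0.073207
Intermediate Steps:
(-40343 + 38729)/((68 - 31)*55 - 24082) = -1614/(37*55 - 24082) = -1614/(2035 - 24082) = -1614/(-22047) = -1614*(-1/22047) = 538/7349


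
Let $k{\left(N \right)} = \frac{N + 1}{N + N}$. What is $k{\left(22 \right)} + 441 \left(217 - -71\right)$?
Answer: $\frac{5588375}{44} \approx 1.2701 \cdot 10^{5}$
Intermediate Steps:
$k{\left(N \right)} = \frac{1 + N}{2 N}$
$k{\left(22 \right)} + 441 \left(217 - -71\right) = \frac{1 + 22}{2 \cdot 22} + 441 \left(217 - -71\right) = \frac{1}{2} \cdot \frac{1}{22} \cdot 23 + 441 \left(217 + 71\right) = \frac{23}{44} + 441 \cdot 288 = \frac{23}{44} + 127008 = \frac{5588375}{44}$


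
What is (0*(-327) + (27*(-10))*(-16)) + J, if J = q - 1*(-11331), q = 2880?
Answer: 18531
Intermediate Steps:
J = 14211 (J = 2880 - 1*(-11331) = 2880 + 11331 = 14211)
(0*(-327) + (27*(-10))*(-16)) + J = (0*(-327) + (27*(-10))*(-16)) + 14211 = (0 - 270*(-16)) + 14211 = (0 + 4320) + 14211 = 4320 + 14211 = 18531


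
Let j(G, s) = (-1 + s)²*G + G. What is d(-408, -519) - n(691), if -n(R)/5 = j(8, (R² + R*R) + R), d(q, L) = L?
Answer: 36530829803681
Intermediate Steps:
j(G, s) = G + G*(-1 + s)² (j(G, s) = G*(-1 + s)² + G = G + G*(-1 + s)²)
n(R) = -40 - 40*(-1 + R + 2*R²)² (n(R) = -40*(1 + (-1 + ((R² + R*R) + R))²) = -40*(1 + (-1 + ((R² + R²) + R))²) = -40*(1 + (-1 + (2*R² + R))²) = -40*(1 + (-1 + (R + 2*R²))²) = -40*(1 + (-1 + R + 2*R²)²) = -5*(8 + 8*(-1 + R + 2*R²)²) = -40 - 40*(-1 + R + 2*R²)²)
d(-408, -519) - n(691) = -519 - (-40 - 40*(-1 + 691*(1 + 2*691))²) = -519 - (-40 - 40*(-1 + 691*(1 + 1382))²) = -519 - (-40 - 40*(-1 + 691*1383)²) = -519 - (-40 - 40*(-1 + 955653)²) = -519 - (-40 - 40*955652²) = -519 - (-40 - 40*913270745104) = -519 - (-40 - 36530829804160) = -519 - 1*(-36530829804200) = -519 + 36530829804200 = 36530829803681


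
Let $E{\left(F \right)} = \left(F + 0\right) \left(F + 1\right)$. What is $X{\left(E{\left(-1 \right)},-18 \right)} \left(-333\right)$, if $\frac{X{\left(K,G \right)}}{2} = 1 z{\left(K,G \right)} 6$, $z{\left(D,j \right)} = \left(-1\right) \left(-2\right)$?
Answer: $-7992$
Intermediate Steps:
$z{\left(D,j \right)} = 2$
$E{\left(F \right)} = F \left(1 + F\right)$
$X{\left(K,G \right)} = 24$ ($X{\left(K,G \right)} = 2 \cdot 1 \cdot 2 \cdot 6 = 2 \cdot 2 \cdot 6 = 2 \cdot 12 = 24$)
$X{\left(E{\left(-1 \right)},-18 \right)} \left(-333\right) = 24 \left(-333\right) = -7992$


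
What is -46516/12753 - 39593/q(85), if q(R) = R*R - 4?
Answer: -280273855/30696471 ≈ -9.1305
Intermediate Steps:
q(R) = -4 + R**2 (q(R) = R**2 - 4 = -4 + R**2)
-46516/12753 - 39593/q(85) = -46516/12753 - 39593/(-4 + 85**2) = -46516*1/12753 - 39593/(-4 + 7225) = -46516/12753 - 39593/7221 = -280273855/30696471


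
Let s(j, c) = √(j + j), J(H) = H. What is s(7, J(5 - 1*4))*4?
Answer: 4*√14 ≈ 14.967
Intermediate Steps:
s(j, c) = √2*√j (s(j, c) = √(2*j) = √2*√j)
s(7, J(5 - 1*4))*4 = (√2*√7)*4 = √14*4 = 4*√14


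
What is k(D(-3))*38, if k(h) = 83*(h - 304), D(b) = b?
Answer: -968278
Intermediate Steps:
k(h) = -25232 + 83*h (k(h) = 83*(-304 + h) = -25232 + 83*h)
k(D(-3))*38 = (-25232 + 83*(-3))*38 = (-25232 - 249)*38 = -25481*38 = -968278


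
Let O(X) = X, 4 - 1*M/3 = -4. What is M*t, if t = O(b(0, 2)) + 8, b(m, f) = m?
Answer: 192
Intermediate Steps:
M = 24 (M = 12 - 3*(-4) = 12 + 12 = 24)
t = 8 (t = 0 + 8 = 8)
M*t = 24*8 = 192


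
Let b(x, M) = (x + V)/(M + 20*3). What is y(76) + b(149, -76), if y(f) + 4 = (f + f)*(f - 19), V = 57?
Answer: 69177/8 ≈ 8647.1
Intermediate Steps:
b(x, M) = (57 + x)/(60 + M) (b(x, M) = (x + 57)/(M + 20*3) = (57 + x)/(M + 60) = (57 + x)/(60 + M))
y(f) = -4 + 2*f*(-19 + f) (y(f) = -4 + (f + f)*(f - 19) = -4 + (2*f)*(-19 + f) = -4 + 2*f*(-19 + f))
y(76) + b(149, -76) = (-4 - 38*76 + 2*76²) + (57 + 149)/(60 - 76) = (-4 - 2888 + 2*5776) + 206/(-16) = (-4 - 2888 + 11552) - 1/16*206 = 8660 - 103/8 = 69177/8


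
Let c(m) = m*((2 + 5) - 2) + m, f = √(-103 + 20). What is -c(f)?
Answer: -6*I*√83 ≈ -54.663*I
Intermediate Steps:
f = I*√83 (f = √(-83) = I*√83 ≈ 9.1104*I)
c(m) = 6*m (c(m) = m*(7 - 2) + m = m*5 + m = 5*m + m = 6*m)
-c(f) = -6*I*√83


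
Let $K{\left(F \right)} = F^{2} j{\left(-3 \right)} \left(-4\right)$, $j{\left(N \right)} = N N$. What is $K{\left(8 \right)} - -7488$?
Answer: $5184$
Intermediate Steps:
$j{\left(N \right)} = N^{2}$
$K{\left(F \right)} = - 36 F^{2}$ ($K{\left(F \right)} = F^{2} \left(-3\right)^{2} \left(-4\right) = F^{2} \cdot 9 \left(-4\right) = 9 F^{2} \left(-4\right) = - 36 F^{2}$)
$K{\left(8 \right)} - -7488 = - 36 \cdot 8^{2} - -7488 = \left(-36\right) 64 + 7488 = -2304 + 7488 = 5184$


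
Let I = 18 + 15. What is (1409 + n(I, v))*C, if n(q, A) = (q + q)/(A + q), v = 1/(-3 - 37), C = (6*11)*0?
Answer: 0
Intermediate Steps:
C = 0 (C = 66*0 = 0)
I = 33
v = -1/40 (v = 1/(-40) = -1/40 ≈ -0.025000)
n(q, A) = 2*q/(A + q) (n(q, A) = (2*q)/(A + q) = 2*q/(A + q))
(1409 + n(I, v))*C = (1409 + 2*33/(-1/40 + 33))*0 = (1409 + 2*33/(1319/40))*0 = (1409 + 2*33*(40/1319))*0 = (1409 + 2640/1319)*0 = (1861111/1319)*0 = 0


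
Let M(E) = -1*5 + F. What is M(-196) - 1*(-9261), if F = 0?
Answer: 9256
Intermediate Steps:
M(E) = -5 (M(E) = -1*5 + 0 = -5 + 0 = -5)
M(-196) - 1*(-9261) = -5 - 1*(-9261) = -5 + 9261 = 9256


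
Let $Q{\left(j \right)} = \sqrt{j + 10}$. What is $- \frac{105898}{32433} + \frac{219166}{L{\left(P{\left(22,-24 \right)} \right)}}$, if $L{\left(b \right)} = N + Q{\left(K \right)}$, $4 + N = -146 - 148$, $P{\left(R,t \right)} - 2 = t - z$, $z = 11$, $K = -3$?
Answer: $- \frac{236405585150}{319994789} - \frac{219166 \sqrt{7}}{88797} \approx -745.31$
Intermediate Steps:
$P{\left(R,t \right)} = -9 + t$ ($P{\left(R,t \right)} = 2 + \left(t - 11\right) = 2 + \left(-11 + t\right) = -9 + t$)
$Q{\left(j \right)} = \sqrt{10 + j}$
$N = -298$ ($N = -4 - 294 = -298$)
$L{\left(b \right)} = -298 + \sqrt{7}$ ($L{\left(b \right)} = -298 + \sqrt{10 - 3} = -298 + \sqrt{7}$)
$- \frac{105898}{32433} + \frac{219166}{L{\left(P{\left(22,-24 \right)} \right)}} = - \frac{105898}{32433} + \frac{219166}{-298 + \sqrt{7}}$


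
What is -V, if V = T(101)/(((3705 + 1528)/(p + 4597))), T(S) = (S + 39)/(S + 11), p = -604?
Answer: -19965/20932 ≈ -0.95380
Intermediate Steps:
T(S) = (39 + S)/(11 + S)
V = 19965/20932 (V = ((39 + 101)/(11 + 101))/(((3705 + 1528)/(-604 + 4597))) = (140/112)/((5233/3993)) = ((1/112)*140)/((5233*(1/3993))) = 5/(4*(5233/3993)) = (5/4)*(3993/5233) = 19965/20932 ≈ 0.95380)
-V = -1*19965/20932 = -19965/20932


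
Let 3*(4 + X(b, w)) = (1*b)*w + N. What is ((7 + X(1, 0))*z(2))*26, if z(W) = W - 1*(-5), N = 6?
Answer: 910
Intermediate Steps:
X(b, w) = -2 + b*w/3 (X(b, w) = -4 + ((1*b)*w + 6)/3 = -4 + (b*w + 6)/3 = -4 + (6 + b*w)/3 = -4 + (2 + b*w/3) = -2 + b*w/3)
z(W) = 5 + W (z(W) = W + 5 = 5 + W)
((7 + X(1, 0))*z(2))*26 = ((7 + (-2 + (1/3)*1*0))*(5 + 2))*26 = ((7 + (-2 + 0))*7)*26 = ((7 - 2)*7)*26 = (5*7)*26 = 35*26 = 910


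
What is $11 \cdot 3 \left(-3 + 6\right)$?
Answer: $99$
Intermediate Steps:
$11 \cdot 3 \left(-3 + 6\right) = 33 \cdot 3 = 99$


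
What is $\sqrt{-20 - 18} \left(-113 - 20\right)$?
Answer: $- 133 i \sqrt{38} \approx - 819.87 i$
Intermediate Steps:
$\sqrt{-20 - 18} \left(-113 - 20\right) = \sqrt{-38} \left(-133\right) = i \sqrt{38} \left(-133\right) = - 133 i \sqrt{38}$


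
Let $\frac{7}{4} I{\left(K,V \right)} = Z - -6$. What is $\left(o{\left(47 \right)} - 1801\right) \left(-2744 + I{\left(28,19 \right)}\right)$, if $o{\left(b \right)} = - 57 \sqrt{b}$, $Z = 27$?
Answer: $\frac{34355876}{7} + \frac{1087332 \sqrt{47}}{7} \approx 5.9729 \cdot 10^{6}$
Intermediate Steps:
$I{\left(K,V \right)} = \frac{132}{7}$ ($I{\left(K,V \right)} = \frac{4 \left(27 - -6\right)}{7} = \frac{4 \left(27 + 6\right)}{7} = \frac{4}{7} \cdot 33 = \frac{132}{7}$)
$\left(o{\left(47 \right)} - 1801\right) \left(-2744 + I{\left(28,19 \right)}\right) = \left(- 57 \sqrt{47} - 1801\right) \left(-2744 + \frac{132}{7}\right) = \left(-1801 - 57 \sqrt{47}\right) \left(- \frac{19076}{7}\right) = \frac{34355876}{7} + \frac{1087332 \sqrt{47}}{7}$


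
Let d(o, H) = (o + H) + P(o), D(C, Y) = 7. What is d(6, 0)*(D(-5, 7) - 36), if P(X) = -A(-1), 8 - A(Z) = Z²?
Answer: 29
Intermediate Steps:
A(Z) = 8 - Z²
P(X) = -7 (P(X) = -(8 - 1*(-1)²) = -(8 - 1*1) = -(8 - 1) = -1*7 = -7)
d(o, H) = -7 + H + o (d(o, H) = (o + H) - 7 = (H + o) - 7 = -7 + H + o)
d(6, 0)*(D(-5, 7) - 36) = (-7 + 0 + 6)*(7 - 36) = -1*(-29) = 29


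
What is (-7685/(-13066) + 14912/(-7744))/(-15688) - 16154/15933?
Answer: -8523958084249/8408050336752 ≈ -1.0138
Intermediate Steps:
(-7685/(-13066) + 14912/(-7744))/(-15688) - 16154/15933 = (-7685*(-1/13066) + 14912*(-1/7744))*(-1/15688) - 16154*1/15933 = (7685/13066 - 233/121)*(-1/15688) - 16154/15933 = -2114493/1580986*(-1/15688) - 16154/15933 = 2114493/24802508368 - 16154/15933 = -8523958084249/8408050336752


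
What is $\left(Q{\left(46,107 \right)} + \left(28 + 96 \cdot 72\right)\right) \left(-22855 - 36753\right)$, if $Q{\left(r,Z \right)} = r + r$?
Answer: $-419163456$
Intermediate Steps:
$Q{\left(r,Z \right)} = 2 r$
$\left(Q{\left(46,107 \right)} + \left(28 + 96 \cdot 72\right)\right) \left(-22855 - 36753\right) = \left(2 \cdot 46 + \left(28 + 96 \cdot 72\right)\right) \left(-22855 - 36753\right) = \left(92 + \left(28 + 6912\right)\right) \left(-59608\right) = \left(92 + 6940\right) \left(-59608\right) = 7032 \left(-59608\right) = -419163456$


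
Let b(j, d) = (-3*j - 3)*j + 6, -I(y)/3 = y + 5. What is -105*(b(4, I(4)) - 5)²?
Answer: -365505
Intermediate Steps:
I(y) = -15 - 3*y (I(y) = -3*(y + 5) = -3*(5 + y) = -15 - 3*y)
b(j, d) = 6 + j*(-3 - 3*j) (b(j, d) = (-3 - 3*j)*j + 6 = j*(-3 - 3*j) + 6 = 6 + j*(-3 - 3*j))
-105*(b(4, I(4)) - 5)² = -105*((6 - 3*4 - 3*4²) - 5)² = -105*((6 - 12 - 3*16) - 5)² = -105*((6 - 12 - 48) - 5)² = -105*(-54 - 5)² = -105*(-59)² = -105*3481 = -365505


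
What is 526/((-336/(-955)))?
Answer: 251165/168 ≈ 1495.0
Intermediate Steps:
526/((-336/(-955))) = 526/((-336*(-1/955))) = 526/(336/955) = 526*(955/336) = 251165/168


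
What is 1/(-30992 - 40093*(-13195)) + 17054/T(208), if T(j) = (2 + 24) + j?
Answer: 205077973978/2813899725 ≈ 72.880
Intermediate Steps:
T(j) = 26 + j
1/(-30992 - 40093*(-13195)) + 17054/T(208) = 1/(-30992 - 40093*(-13195)) + 17054/(26 + 208) = -1/13195/(-71085) + 17054/234 = -1/71085*(-1/13195) + 17054*(1/234) = 1/937966575 + 8527/117 = 205077973978/2813899725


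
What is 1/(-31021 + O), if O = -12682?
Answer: -1/43703 ≈ -2.2882e-5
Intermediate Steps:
1/(-31021 + O) = 1/(-31021 - 12682) = 1/(-43703) = -1/43703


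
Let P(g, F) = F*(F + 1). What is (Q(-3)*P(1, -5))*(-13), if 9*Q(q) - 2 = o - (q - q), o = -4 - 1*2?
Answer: 1040/9 ≈ 115.56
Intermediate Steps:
P(g, F) = F*(1 + F)
o = -6 (o = -4 - 2 = -6)
Q(q) = -4/9 (Q(q) = 2/9 + (-6 - (q - q))/9 = 2/9 + (-6 - 1*0)/9 = 2/9 + (-6 + 0)/9 = 2/9 + (⅑)*(-6) = 2/9 - ⅔ = -4/9)
(Q(-3)*P(1, -5))*(-13) = -(-20)*(1 - 5)/9*(-13) = -(-20)*(-4)/9*(-13) = -4/9*20*(-13) = -80/9*(-13) = 1040/9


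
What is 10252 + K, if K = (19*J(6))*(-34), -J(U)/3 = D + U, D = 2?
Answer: 25756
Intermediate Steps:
J(U) = -6 - 3*U (J(U) = -3*(2 + U) = -6 - 3*U)
K = 15504 (K = (19*(-6 - 3*6))*(-34) = (19*(-6 - 18))*(-34) = (19*(-24))*(-34) = -456*(-34) = 15504)
10252 + K = 10252 + 15504 = 25756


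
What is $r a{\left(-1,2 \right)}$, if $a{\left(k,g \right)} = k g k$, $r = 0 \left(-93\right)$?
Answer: $0$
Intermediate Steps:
$r = 0$
$a{\left(k,g \right)} = g k^{2}$ ($a{\left(k,g \right)} = g k k = g k^{2}$)
$r a{\left(-1,2 \right)} = 0 \cdot 2 \left(-1\right)^{2} = 0 \cdot 2 \cdot 1 = 0 \cdot 2 = 0$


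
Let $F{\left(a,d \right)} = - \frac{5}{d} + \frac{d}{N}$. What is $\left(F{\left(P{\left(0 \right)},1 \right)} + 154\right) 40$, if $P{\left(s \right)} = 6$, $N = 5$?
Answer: $5968$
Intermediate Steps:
$F{\left(a,d \right)} = - \frac{5}{d} + \frac{d}{5}$
$\left(F{\left(P{\left(0 \right)},1 \right)} + 154\right) 40 = \left(\left(- \frac{5}{1} + \frac{1}{5} \cdot 1\right) + 154\right) 40 = \left(\left(\left(-5\right) 1 + \frac{1}{5}\right) + 154\right) 40 = \left(\left(-5 + \frac{1}{5}\right) + 154\right) 40 = \left(- \frac{24}{5} + 154\right) 40 = \frac{746}{5} \cdot 40 = 5968$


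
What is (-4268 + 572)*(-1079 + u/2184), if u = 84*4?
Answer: 51836400/13 ≈ 3.9874e+6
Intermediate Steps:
u = 336
(-4268 + 572)*(-1079 + u/2184) = (-4268 + 572)*(-1079 + 336/2184) = -3696*(-1079 + 336*(1/2184)) = -3696*(-1079 + 2/13) = -3696*(-14025/13) = 51836400/13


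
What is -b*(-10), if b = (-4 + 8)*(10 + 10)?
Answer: 800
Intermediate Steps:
b = 80 (b = 4*20 = 80)
-b*(-10) = -1*80*(-10) = -80*(-10) = 800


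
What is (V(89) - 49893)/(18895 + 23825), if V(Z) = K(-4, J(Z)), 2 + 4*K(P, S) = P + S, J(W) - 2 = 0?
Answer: -24947/21360 ≈ -1.1679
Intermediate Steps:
J(W) = 2 (J(W) = 2 + 0 = 2)
K(P, S) = -½ + P/4 + S/4 (K(P, S) = -½ + (P + S)/4 = -½ + (P/4 + S/4) = -½ + P/4 + S/4)
V(Z) = -1 (V(Z) = -½ + (¼)*(-4) + (¼)*2 = -½ - 1 + ½ = -1)
(V(89) - 49893)/(18895 + 23825) = (-1 - 49893)/(18895 + 23825) = -49894/42720 = -49894*1/42720 = -24947/21360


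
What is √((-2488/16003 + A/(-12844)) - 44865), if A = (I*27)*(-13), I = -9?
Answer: I*√16591343755838137/608114 ≈ 211.81*I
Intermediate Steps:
A = 3159 (A = -9*27*(-13) = -243*(-13) = 3159)
√((-2488/16003 + A/(-12844)) - 44865) = √((-2488/16003 + 3159/(-12844)) - 44865) = √((-2488*1/16003 + 3159*(-1/12844)) - 44865) = √((-2488/16003 - 243/988) - 44865) = √(-488221/1216228 - 44865) = √(-54566557441/1216228) = I*√16591343755838137/608114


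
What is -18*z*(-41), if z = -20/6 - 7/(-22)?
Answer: -24477/11 ≈ -2225.2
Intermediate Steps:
z = -199/66 (z = -20*⅙ - 7*(-1/22) = -10/3 + 7/22 = -199/66 ≈ -3.0152)
-18*z*(-41) = -18*(-199/66)*(-41) = (597/11)*(-41) = -24477/11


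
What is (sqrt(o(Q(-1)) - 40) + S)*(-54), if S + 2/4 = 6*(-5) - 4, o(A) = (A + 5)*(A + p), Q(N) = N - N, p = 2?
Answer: 1863 - 54*I*sqrt(30) ≈ 1863.0 - 295.77*I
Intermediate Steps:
Q(N) = 0
o(A) = (2 + A)*(5 + A) (o(A) = (A + 5)*(A + 2) = (5 + A)*(2 + A) = (2 + A)*(5 + A))
S = -69/2 (S = -1/2 + (6*(-5) - 4) = -1/2 + (-30 - 4) = -1/2 - 34 = -69/2 ≈ -34.500)
(sqrt(o(Q(-1)) - 40) + S)*(-54) = (sqrt((10 + 0**2 + 7*0) - 40) - 69/2)*(-54) = (sqrt((10 + 0 + 0) - 40) - 69/2)*(-54) = (sqrt(10 - 40) - 69/2)*(-54) = (sqrt(-30) - 69/2)*(-54) = (I*sqrt(30) - 69/2)*(-54) = (-69/2 + I*sqrt(30))*(-54) = 1863 - 54*I*sqrt(30)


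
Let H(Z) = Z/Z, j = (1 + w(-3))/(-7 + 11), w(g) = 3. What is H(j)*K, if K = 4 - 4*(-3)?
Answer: 16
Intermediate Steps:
j = 1 (j = (1 + 3)/(-7 + 11) = 4/4 = 4*(¼) = 1)
K = 16 (K = 4 + 12 = 16)
H(Z) = 1
H(j)*K = 1*16 = 16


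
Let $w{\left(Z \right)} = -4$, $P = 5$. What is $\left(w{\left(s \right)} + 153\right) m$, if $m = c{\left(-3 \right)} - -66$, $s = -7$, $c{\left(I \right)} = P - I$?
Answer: $11026$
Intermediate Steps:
$c{\left(I \right)} = 5 - I$
$m = 74$ ($m = \left(5 - -3\right) - -66 = \left(5 + 3\right) + 66 = 8 + 66 = 74$)
$\left(w{\left(s \right)} + 153\right) m = \left(-4 + 153\right) 74 = 149 \cdot 74 = 11026$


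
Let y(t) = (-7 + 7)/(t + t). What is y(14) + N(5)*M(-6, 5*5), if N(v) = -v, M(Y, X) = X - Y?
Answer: -155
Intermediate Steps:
y(t) = 0 (y(t) = 0/((2*t)) = 0*(1/(2*t)) = 0)
y(14) + N(5)*M(-6, 5*5) = 0 + (-1*5)*(5*5 - 1*(-6)) = 0 - 5*(25 + 6) = 0 - 5*31 = 0 - 155 = -155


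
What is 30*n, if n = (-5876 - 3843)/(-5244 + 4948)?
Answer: 145785/148 ≈ 985.03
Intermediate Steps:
n = 9719/296 (n = -9719/(-296) = -9719*(-1/296) = 9719/296 ≈ 32.834)
30*n = 30*(9719/296) = 145785/148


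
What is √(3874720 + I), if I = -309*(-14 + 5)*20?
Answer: 2*√982585 ≈ 1982.5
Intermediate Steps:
I = 55620 (I = -(-2781)*20 = -309*(-180) = 55620)
√(3874720 + I) = √(3874720 + 55620) = √3930340 = 2*√982585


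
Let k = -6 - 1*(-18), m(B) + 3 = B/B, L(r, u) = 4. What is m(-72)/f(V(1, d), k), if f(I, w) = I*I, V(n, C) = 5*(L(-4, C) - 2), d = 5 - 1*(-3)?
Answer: -1/50 ≈ -0.020000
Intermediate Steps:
m(B) = -2 (m(B) = -3 + B/B = -3 + 1 = -2)
d = 8 (d = 5 + 3 = 8)
k = 12 (k = -6 + 18 = 12)
V(n, C) = 10 (V(n, C) = 5*(4 - 2) = 5*2 = 10)
f(I, w) = I**2
m(-72)/f(V(1, d), k) = -2/(10**2) = -2/100 = -2*1/100 = -1/50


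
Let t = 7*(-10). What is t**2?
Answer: 4900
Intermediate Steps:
t = -70
t**2 = (-70)**2 = 4900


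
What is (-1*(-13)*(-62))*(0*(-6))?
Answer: 0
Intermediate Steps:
(-1*(-13)*(-62))*(0*(-6)) = (13*(-62))*0 = -806*0 = 0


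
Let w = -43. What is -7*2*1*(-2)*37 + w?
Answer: 993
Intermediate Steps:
-7*2*1*(-2)*37 + w = -7*2*1*(-2)*37 - 43 = -14*(-2)*37 - 43 = -7*(-4)*37 - 43 = 28*37 - 43 = 1036 - 43 = 993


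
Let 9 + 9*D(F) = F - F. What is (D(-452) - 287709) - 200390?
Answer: -488100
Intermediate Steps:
D(F) = -1 (D(F) = -1 + (F - F)/9 = -1 + (⅑)*0 = -1 + 0 = -1)
(D(-452) - 287709) - 200390 = (-1 - 287709) - 200390 = -287710 - 200390 = -488100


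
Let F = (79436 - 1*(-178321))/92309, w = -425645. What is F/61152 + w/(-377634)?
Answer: 400468711964383/355283100305952 ≈ 1.1272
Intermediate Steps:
F = 257757/92309 (F = (79436 + 178321)*(1/92309) = 257757*(1/92309) = 257757/92309 ≈ 2.7923)
F/61152 + w/(-377634) = (257757/92309)/61152 - 425645/(-377634) = (257757/92309)*(1/61152) - 425645*(-1/377634) = 85919/1881626656 + 425645/377634 = 400468711964383/355283100305952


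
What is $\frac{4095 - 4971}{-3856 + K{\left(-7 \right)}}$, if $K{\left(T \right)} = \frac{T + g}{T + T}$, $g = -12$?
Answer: $\frac{12264}{53965} \approx 0.22726$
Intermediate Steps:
$K{\left(T \right)} = \frac{-12 + T}{2 T}$ ($K{\left(T \right)} = \frac{T - 12}{T + T} = \frac{-12 + T}{2 T}$)
$\frac{4095 - 4971}{-3856 + K{\left(-7 \right)}} = \frac{4095 - 4971}{-3856 + \frac{-12 - 7}{2 \left(-7\right)}} = - \frac{876}{-3856 + \frac{1}{2} \left(- \frac{1}{7}\right) \left(-19\right)} = - \frac{876}{-3856 + \frac{19}{14}} = - \frac{876}{- \frac{53965}{14}} = \left(-876\right) \left(- \frac{14}{53965}\right) = \frac{12264}{53965}$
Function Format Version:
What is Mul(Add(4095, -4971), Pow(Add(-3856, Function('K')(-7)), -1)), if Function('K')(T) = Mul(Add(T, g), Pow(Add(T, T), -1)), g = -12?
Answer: Rational(12264, 53965) ≈ 0.22726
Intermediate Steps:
Function('K')(T) = Mul(Rational(1, 2), Pow(T, -1), Add(-12, T)) (Function('K')(T) = Mul(Add(T, -12), Pow(Add(T, T), -1)) = Mul(Add(-12, T), Pow(Mul(2, T), -1)) = Mul(Add(-12, T), Mul(Rational(1, 2), Pow(T, -1))) = Mul(Rational(1, 2), Pow(T, -1), Add(-12, T)))
Mul(Add(4095, -4971), Pow(Add(-3856, Function('K')(-7)), -1)) = Mul(Add(4095, -4971), Pow(Add(-3856, Mul(Rational(1, 2), Pow(-7, -1), Add(-12, -7))), -1)) = Mul(-876, Pow(Add(-3856, Mul(Rational(1, 2), Rational(-1, 7), -19)), -1)) = Mul(-876, Pow(Add(-3856, Rational(19, 14)), -1)) = Mul(-876, Pow(Rational(-53965, 14), -1)) = Mul(-876, Rational(-14, 53965)) = Rational(12264, 53965)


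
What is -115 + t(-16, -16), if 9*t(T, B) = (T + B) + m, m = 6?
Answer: -1061/9 ≈ -117.89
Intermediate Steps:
t(T, B) = 2/3 + B/9 + T/9 (t(T, B) = ((T + B) + 6)/9 = ((B + T) + 6)/9 = (6 + B + T)/9 = 2/3 + B/9 + T/9)
-115 + t(-16, -16) = -115 + (2/3 + (1/9)*(-16) + (1/9)*(-16)) = -115 + (2/3 - 16/9 - 16/9) = -115 - 26/9 = -1061/9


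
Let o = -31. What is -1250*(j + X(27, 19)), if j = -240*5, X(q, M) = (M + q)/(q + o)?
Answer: 1514375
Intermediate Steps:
X(q, M) = (M + q)/(-31 + q) (X(q, M) = (M + q)/(q - 31) = (M + q)/(-31 + q))
j = -1200
-1250*(j + X(27, 19)) = -1250*(-1200 + (19 + 27)/(-31 + 27)) = -1250*(-1200 + 46/(-4)) = -1250*(-1200 - 1/4*46) = -1250*(-1200 - 23/2) = -1250*(-2423/2) = 1514375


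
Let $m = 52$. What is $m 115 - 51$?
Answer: $5929$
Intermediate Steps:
$m 115 - 51 = 52 \cdot 115 - 51 = 5980 - 51 = 5929$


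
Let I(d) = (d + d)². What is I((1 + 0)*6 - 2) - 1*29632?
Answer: -29568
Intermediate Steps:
I(d) = 4*d² (I(d) = (2*d)² = 4*d²)
I((1 + 0)*6 - 2) - 1*29632 = 4*((1 + 0)*6 - 2)² - 1*29632 = 4*(1*6 - 2)² - 29632 = 4*(6 - 2)² - 29632 = 4*4² - 29632 = 4*16 - 29632 = 64 - 29632 = -29568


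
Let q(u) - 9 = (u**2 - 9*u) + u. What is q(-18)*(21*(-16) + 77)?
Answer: -123543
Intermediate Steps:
q(u) = 9 + u**2 - 8*u (q(u) = 9 + ((u**2 - 9*u) + u) = 9 + (u**2 - 8*u) = 9 + u**2 - 8*u)
q(-18)*(21*(-16) + 77) = (9 + (-18)**2 - 8*(-18))*(21*(-16) + 77) = (9 + 324 + 144)*(-336 + 77) = 477*(-259) = -123543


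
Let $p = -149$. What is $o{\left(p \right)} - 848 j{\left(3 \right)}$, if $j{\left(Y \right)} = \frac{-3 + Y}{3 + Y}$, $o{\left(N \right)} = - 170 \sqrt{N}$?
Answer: $- 170 i \sqrt{149} \approx - 2075.1 i$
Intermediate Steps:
$j{\left(Y \right)} = \frac{-3 + Y}{3 + Y}$
$o{\left(p \right)} - 848 j{\left(3 \right)} = - 170 \sqrt{-149} - 848 \frac{-3 + 3}{3 + 3} = - 170 i \sqrt{149} - 848 \cdot \frac{1}{6} \cdot 0 = - 170 i \sqrt{149} - 0 = - 170 i \sqrt{149} + 0 = - 170 i \sqrt{149}$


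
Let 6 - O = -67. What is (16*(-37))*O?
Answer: -43216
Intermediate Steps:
O = 73 (O = 6 - 1*(-67) = 6 + 67 = 73)
(16*(-37))*O = (16*(-37))*73 = -592*73 = -43216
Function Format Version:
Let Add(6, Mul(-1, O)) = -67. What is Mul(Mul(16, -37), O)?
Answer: -43216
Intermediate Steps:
O = 73 (O = Add(6, Mul(-1, -67)) = Add(6, 67) = 73)
Mul(Mul(16, -37), O) = Mul(Mul(16, -37), 73) = Mul(-592, 73) = -43216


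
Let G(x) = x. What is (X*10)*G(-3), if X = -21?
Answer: 630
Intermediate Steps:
(X*10)*G(-3) = -21*10*(-3) = -210*(-3) = 630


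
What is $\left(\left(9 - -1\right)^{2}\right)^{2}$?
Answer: $10000$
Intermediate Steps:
$\left(\left(9 - -1\right)^{2}\right)^{2} = \left(\left(9 + 1\right)^{2}\right)^{2} = \left(10^{2}\right)^{2} = 100^{2} = 10000$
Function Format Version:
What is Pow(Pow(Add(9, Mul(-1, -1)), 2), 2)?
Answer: 10000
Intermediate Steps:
Pow(Pow(Add(9, Mul(-1, -1)), 2), 2) = Pow(Pow(Add(9, 1), 2), 2) = Pow(Pow(10, 2), 2) = Pow(100, 2) = 10000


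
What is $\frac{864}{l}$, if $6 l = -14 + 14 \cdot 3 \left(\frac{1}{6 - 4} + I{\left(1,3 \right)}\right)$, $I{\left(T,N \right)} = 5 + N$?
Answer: $\frac{5184}{343} \approx 15.114$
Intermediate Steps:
$l = \frac{343}{6}$ ($l = \frac{-14 + 14 \cdot 3 \left(\frac{1}{6 - 4} + \left(5 + 3\right)\right)}{6} = \frac{-14 + 14 \cdot 3 \left(\frac{1}{2} + 8\right)}{6} = \frac{-14 + 14 \cdot 3 \cdot \frac{17}{2}}{6} = \frac{-14 + 14 \cdot \frac{51}{2}}{6} = \frac{-14 + 357}{6} = \frac{1}{6} \cdot 343 = \frac{343}{6} \approx 57.167$)
$\frac{864}{l} = \frac{864}{\frac{343}{6}} = 864 \cdot \frac{6}{343} = \frac{5184}{343}$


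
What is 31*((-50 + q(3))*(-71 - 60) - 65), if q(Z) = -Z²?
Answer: 237584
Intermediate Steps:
31*((-50 + q(3))*(-71 - 60) - 65) = 31*((-50 - 1*3²)*(-71 - 60) - 65) = 31*((-50 - 1*9)*(-131) - 65) = 31*((-50 - 9)*(-131) - 65) = 31*(-59*(-131) - 65) = 31*(7729 - 65) = 31*7664 = 237584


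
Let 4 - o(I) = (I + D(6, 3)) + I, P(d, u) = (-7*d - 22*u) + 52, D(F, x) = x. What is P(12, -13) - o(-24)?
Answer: 205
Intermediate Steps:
P(d, u) = 52 - 22*u - 7*d (P(d, u) = (-22*u - 7*d) + 52 = 52 - 22*u - 7*d)
o(I) = 1 - 2*I (o(I) = 4 - ((I + 3) + I) = 4 - ((3 + I) + I) = 4 - (3 + 2*I) = 4 + (-3 - 2*I) = 1 - 2*I)
P(12, -13) - o(-24) = (52 - 22*(-13) - 7*12) - (1 - 2*(-24)) = (52 + 286 - 84) - (1 + 48) = 254 - 1*49 = 254 - 49 = 205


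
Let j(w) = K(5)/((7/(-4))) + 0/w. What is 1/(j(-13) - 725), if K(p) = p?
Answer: -7/5095 ≈ -0.0013739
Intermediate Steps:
j(w) = -20/7 (j(w) = 5/((7/(-4))) + 0/w = 5/((7*(-1/4))) + 0 = 5/(-7/4) + 0 = 5*(-4/7) + 0 = -20/7 + 0 = -20/7)
1/(j(-13) - 725) = 1/(-20/7 - 725) = 1/(-5095/7) = -7/5095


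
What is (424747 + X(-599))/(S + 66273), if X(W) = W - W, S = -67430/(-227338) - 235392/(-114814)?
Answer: 2771642495015401/432472901726888 ≈ 6.4088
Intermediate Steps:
S = 15313863629/6525396283 (S = -67430*(-1/227338) - 235392*(-1/114814) = 33715/113669 + 117696/57407 = 15313863629/6525396283 ≈ 2.3468)
X(W) = 0
(424747 + X(-599))/(S + 66273) = (424747 + 0)/(15313863629/6525396283 + 66273) = 424747/(432472901726888/6525396283) = 424747*(6525396283/432472901726888) = 2771642495015401/432472901726888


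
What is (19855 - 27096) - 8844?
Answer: -16085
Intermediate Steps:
(19855 - 27096) - 8844 = -7241 - 8844 = -16085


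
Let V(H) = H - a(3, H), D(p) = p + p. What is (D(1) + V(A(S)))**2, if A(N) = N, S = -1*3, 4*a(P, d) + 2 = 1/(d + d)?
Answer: 121/576 ≈ 0.21007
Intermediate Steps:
a(P, d) = -1/2 + 1/(8*d) (a(P, d) = -1/2 + 1/(4*(d + d)) = -1/2 + 1/(4*((2*d))) = -1/2 + (1/(2*d))/4 = -1/2 + 1/(8*d))
D(p) = 2*p
S = -3
V(H) = H - (1 - 4*H)/(8*H)
(D(1) + V(A(S)))**2 = (2*1 + (1/2 - 3 - 1/8/(-3)))**2 = (2 + (1/2 - 3 - 1/8*(-1/3)))**2 = (2 + (1/2 - 3 + 1/24))**2 = (2 - 59/24)**2 = (-11/24)**2 = 121/576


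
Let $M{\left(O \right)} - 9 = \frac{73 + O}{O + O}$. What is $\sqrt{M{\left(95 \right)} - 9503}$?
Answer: $\frac{i \sqrt{85675370}}{95} \approx 97.433 i$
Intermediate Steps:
$M{\left(O \right)} = 9 + \frac{73 + O}{2 O}$ ($M{\left(O \right)} = 9 + \frac{73 + O}{O + O} = 9 + \frac{73 + O}{2 O}$)
$\sqrt{M{\left(95 \right)} - 9503} = \sqrt{\frac{73 + 19 \cdot 95}{2 \cdot 95} - 9503} = \sqrt{\frac{1}{2} \cdot \frac{1}{95} \left(73 + 1805\right) - 9503} = \sqrt{\frac{1}{2} \cdot \frac{1}{95} \cdot 1878 - 9503} = \sqrt{\frac{939}{95} - 9503} = \sqrt{- \frac{901846}{95}} = \frac{i \sqrt{85675370}}{95}$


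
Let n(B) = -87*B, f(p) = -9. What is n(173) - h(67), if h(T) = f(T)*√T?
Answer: -15051 + 9*√67 ≈ -14977.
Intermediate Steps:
h(T) = -9*√T
n(173) - h(67) = -87*173 - (-9)*√67 = -15051 + 9*√67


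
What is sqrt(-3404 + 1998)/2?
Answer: I*sqrt(1406)/2 ≈ 18.748*I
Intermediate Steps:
sqrt(-3404 + 1998)/2 = sqrt(-1406)*(1/2) = (I*sqrt(1406))*(1/2) = I*sqrt(1406)/2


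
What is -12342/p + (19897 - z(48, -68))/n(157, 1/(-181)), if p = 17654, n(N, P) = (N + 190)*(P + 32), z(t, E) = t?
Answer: 19312006696/17737653479 ≈ 1.0888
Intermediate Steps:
n(N, P) = (32 + P)*(190 + N) (n(N, P) = (190 + N)*(32 + P) = (32 + P)*(190 + N))
-12342/p + (19897 - z(48, -68))/n(157, 1/(-181)) = -12342/17654 + (19897 - 1*48)/(6080 + 32*157 + 190/(-181) + 157/(-181)) = -12342*1/17654 + (19897 - 48)/(6080 + 5024 + 190*(-1/181) + 157*(-1/181)) = -6171/8827 + 19849/(6080 + 5024 - 190/181 - 157/181) = -6171/8827 + 19849/(2009477/181) = -6171/8827 + 19849*(181/2009477) = -6171/8827 + 3592669/2009477 = 19312006696/17737653479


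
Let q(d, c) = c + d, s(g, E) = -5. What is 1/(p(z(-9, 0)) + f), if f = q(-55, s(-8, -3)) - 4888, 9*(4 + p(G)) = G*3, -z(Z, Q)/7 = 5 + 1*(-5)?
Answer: -1/4952 ≈ -0.00020194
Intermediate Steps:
z(Z, Q) = 0 (z(Z, Q) = -7*(5 + 1*(-5)) = -7*(5 - 5) = -7*0 = 0)
p(G) = -4 + G/3 (p(G) = -4 + (G*3)/9 = -4 + (3*G)/9 = -4 + G/3)
f = -4948 (f = (-5 - 55) - 4888 = -60 - 4888 = -4948)
1/(p(z(-9, 0)) + f) = 1/((-4 + (1/3)*0) - 4948) = 1/((-4 + 0) - 4948) = 1/(-4 - 4948) = 1/(-4952) = -1/4952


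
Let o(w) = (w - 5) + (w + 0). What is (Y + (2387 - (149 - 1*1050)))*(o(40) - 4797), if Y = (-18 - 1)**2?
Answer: -17230578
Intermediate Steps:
Y = 361 (Y = (-19)**2 = 361)
o(w) = -5 + 2*w (o(w) = (-5 + w) + w = -5 + 2*w)
(Y + (2387 - (149 - 1*1050)))*(o(40) - 4797) = (361 + (2387 - (149 - 1*1050)))*((-5 + 2*40) - 4797) = (361 + (2387 - (149 - 1050)))*((-5 + 80) - 4797) = (361 + (2387 - 1*(-901)))*(75 - 4797) = (361 + (2387 + 901))*(-4722) = (361 + 3288)*(-4722) = 3649*(-4722) = -17230578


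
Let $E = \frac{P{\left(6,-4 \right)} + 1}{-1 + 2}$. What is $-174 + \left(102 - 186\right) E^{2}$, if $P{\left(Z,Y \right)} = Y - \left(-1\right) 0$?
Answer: $-930$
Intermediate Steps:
$P{\left(Z,Y \right)} = Y$ ($P{\left(Z,Y \right)} = Y - 0 = Y + 0 = Y$)
$E = -3$ ($E = \frac{-4 + 1}{-1 + 2} = - \frac{3}{1} = \left(-3\right) 1 = -3$)
$-174 + \left(102 - 186\right) E^{2} = -174 + \left(102 - 186\right) \left(-3\right)^{2} = -174 - 756 = -930$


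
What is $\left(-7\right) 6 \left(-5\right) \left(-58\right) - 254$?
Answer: $-12434$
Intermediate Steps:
$\left(-7\right) 6 \left(-5\right) \left(-58\right) - 254 = \left(-42\right) \left(-5\right) \left(-58\right) - 254 = 210 \left(-58\right) - 254 = -12180 - 254 = -12434$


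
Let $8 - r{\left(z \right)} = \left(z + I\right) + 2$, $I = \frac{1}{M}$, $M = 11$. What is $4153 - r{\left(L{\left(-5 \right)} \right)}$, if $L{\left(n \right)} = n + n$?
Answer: $\frac{45508}{11} \approx 4137.1$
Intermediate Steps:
$I = \frac{1}{11} \approx 0.090909$
$L{\left(n \right)} = 2 n$
$r{\left(z \right)} = \frac{65}{11} - z$ ($r{\left(z \right)} = 8 - \left(\left(z + \frac{1}{11}\right) + 2\right) = 8 - \left(\left(\frac{1}{11} + z\right) + 2\right) = 8 - \left(\frac{23}{11} + z\right) = \frac{65}{11} - z$)
$4153 - r{\left(L{\left(-5 \right)} \right)} = 4153 - \left(\frac{65}{11} - 2 \left(-5\right)\right) = 4153 - \left(\frac{65}{11} - -10\right) = 4153 - \left(\frac{65}{11} + 10\right) = 4153 - \frac{175}{11} = \frac{45508}{11}$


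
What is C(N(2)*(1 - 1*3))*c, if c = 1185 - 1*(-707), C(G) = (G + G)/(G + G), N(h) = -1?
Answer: 1892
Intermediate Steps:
C(G) = 1 (C(G) = (2*G)/((2*G)) = (2*G)*(1/(2*G)) = 1)
c = 1892 (c = 1185 + 707 = 1892)
C(N(2)*(1 - 1*3))*c = 1*1892 = 1892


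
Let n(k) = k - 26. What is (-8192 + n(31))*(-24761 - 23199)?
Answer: 392648520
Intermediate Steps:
n(k) = -26 + k
(-8192 + n(31))*(-24761 - 23199) = (-8192 + (-26 + 31))*(-24761 - 23199) = (-8192 + 5)*(-47960) = -8187*(-47960) = 392648520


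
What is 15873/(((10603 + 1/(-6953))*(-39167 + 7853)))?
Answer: -2164019/45265712012 ≈ -4.7807e-5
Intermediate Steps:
15873/(((10603 + 1/(-6953))*(-39167 + 7853))) = 15873/(((10603 - 1/6953)*(-31314))) = 15873/(((73722658/6953)*(-31314))) = 15873/(-135797136036/409) = 15873*(-409/135797136036) = -2164019/45265712012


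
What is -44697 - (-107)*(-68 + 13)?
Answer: -50582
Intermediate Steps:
-44697 - (-107)*(-68 + 13) = -44697 - (-107)*(-55) = -44697 - 1*5885 = -44697 - 5885 = -50582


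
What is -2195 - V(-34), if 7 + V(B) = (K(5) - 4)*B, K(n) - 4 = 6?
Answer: -1984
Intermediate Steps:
K(n) = 10 (K(n) = 4 + 6 = 10)
V(B) = -7 + 6*B (V(B) = -7 + (10 - 4)*B = -7 + 6*B)
-2195 - V(-34) = -2195 - (-7 + 6*(-34)) = -2195 - (-7 - 204) = -2195 - 1*(-211) = -2195 + 211 = -1984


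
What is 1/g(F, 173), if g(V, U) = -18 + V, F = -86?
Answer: -1/104 ≈ -0.0096154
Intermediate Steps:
1/g(F, 173) = 1/(-18 - 86) = 1/(-104) = -1/104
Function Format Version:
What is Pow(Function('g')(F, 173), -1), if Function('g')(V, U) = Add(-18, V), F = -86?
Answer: Rational(-1, 104) ≈ -0.0096154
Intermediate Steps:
Pow(Function('g')(F, 173), -1) = Pow(Add(-18, -86), -1) = Pow(-104, -1) = Rational(-1, 104)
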